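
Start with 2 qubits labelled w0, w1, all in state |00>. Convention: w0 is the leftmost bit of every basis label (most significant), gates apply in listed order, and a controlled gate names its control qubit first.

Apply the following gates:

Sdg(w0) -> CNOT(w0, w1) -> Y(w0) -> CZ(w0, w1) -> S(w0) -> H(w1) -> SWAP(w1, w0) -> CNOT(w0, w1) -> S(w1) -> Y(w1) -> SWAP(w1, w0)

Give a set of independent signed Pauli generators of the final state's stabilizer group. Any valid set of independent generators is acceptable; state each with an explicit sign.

One valid set of independent stabilizer generators is +XY, +ZZ (any independent generating set of the same group is equally correct).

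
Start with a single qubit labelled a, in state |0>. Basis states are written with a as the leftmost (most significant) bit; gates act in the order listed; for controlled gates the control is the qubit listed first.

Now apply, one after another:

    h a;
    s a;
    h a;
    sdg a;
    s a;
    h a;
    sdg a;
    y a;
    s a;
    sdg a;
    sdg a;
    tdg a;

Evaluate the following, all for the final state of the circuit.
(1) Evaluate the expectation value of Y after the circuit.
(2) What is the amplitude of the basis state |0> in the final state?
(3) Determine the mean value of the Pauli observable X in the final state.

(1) In the final state, Y has expectation sqrt(2)/2. Key observation: gates 2-7 undo each other exactly, leaving only the rest of the circuit to track.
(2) The amplitude on |0> is -sqrt(2)*I/2.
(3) The observable X averages to sqrt(2)/2.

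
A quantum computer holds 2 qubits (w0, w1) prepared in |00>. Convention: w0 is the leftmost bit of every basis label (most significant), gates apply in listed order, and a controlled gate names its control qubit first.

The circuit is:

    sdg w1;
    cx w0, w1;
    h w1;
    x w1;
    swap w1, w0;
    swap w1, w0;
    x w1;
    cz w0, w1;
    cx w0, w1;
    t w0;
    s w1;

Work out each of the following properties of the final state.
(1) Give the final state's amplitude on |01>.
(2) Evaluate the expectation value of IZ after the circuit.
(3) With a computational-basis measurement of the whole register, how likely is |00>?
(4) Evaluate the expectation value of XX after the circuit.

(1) The amplitude on |01> is sqrt(2)*I/2. Key observation: gates 4-7 undo each other exactly, leaving only the rest of the circuit to track.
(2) The expectation value of IZ is 0.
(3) The probability of measuring |00> is 1/2.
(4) The observable XX averages to 0.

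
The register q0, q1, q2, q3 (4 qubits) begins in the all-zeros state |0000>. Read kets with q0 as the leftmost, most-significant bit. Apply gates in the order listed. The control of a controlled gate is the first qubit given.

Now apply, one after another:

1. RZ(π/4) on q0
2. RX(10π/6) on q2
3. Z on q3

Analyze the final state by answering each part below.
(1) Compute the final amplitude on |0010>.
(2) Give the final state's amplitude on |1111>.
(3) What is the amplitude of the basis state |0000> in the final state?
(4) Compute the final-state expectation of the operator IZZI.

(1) The final state's coefficient on |0010> equals -exp(3*I*pi/8)/2.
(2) |1111> carries amplitude 0 in the final state.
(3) The final state's coefficient on |0000> equals sqrt(3)*exp(7*I*pi/8)/2.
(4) The expectation value of IZZI is 1/2.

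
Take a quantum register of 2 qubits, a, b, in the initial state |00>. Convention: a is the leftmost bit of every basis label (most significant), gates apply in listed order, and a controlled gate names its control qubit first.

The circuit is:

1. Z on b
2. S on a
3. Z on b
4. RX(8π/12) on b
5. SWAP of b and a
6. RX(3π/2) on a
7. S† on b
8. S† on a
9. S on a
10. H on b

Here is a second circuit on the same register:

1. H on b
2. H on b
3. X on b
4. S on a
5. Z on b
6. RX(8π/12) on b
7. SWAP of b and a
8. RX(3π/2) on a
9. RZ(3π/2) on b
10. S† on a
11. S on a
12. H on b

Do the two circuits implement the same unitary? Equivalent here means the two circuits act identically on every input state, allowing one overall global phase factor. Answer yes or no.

No, they are not equivalent — no single phase factor reconciles the two unitaries.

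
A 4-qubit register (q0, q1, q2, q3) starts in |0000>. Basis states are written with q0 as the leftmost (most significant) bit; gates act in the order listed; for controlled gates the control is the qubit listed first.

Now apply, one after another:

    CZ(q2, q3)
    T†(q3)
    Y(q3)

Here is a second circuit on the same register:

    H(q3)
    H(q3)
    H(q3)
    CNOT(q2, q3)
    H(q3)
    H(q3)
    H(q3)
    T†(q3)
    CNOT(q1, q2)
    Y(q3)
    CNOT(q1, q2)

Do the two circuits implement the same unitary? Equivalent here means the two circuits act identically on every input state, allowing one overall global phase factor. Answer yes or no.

Yes, they are equivalent — the unitaries differ by at most a global phase.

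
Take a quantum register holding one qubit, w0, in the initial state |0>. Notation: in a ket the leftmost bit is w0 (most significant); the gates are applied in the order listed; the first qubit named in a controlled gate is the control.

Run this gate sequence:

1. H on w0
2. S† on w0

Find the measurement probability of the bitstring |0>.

Outcome |0> occurs with probability 1/2.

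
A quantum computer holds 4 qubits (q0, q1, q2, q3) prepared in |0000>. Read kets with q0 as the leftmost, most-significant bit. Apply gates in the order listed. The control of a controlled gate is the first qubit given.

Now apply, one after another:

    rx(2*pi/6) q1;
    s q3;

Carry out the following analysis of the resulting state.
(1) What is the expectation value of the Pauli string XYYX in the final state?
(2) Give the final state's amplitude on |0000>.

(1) The observable XYYX averages to 0.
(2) |0000> carries amplitude sqrt(3)/2 in the final state.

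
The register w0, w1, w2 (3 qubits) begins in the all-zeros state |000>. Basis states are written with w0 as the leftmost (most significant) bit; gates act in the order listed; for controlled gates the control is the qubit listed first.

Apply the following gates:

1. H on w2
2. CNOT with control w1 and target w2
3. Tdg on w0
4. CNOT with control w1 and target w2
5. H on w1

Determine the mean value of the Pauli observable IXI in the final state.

The observable IXI averages to 1.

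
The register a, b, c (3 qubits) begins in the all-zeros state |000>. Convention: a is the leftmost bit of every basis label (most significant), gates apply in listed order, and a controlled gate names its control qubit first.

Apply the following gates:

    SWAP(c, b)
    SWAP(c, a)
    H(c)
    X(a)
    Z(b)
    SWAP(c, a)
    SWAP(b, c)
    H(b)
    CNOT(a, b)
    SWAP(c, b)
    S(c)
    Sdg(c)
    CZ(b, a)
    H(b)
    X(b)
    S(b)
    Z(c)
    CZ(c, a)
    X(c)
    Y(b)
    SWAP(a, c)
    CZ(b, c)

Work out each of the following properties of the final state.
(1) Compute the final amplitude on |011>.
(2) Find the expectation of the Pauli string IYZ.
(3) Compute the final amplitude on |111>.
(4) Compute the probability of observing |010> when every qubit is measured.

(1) |011> carries amplitude -sqrt(2)*I/4 in the final state.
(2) The expectation value of IYZ is 1.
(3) The final state's coefficient on |111> equals sqrt(2)*I/4.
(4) A full measurement returns |010> with probability 1/8.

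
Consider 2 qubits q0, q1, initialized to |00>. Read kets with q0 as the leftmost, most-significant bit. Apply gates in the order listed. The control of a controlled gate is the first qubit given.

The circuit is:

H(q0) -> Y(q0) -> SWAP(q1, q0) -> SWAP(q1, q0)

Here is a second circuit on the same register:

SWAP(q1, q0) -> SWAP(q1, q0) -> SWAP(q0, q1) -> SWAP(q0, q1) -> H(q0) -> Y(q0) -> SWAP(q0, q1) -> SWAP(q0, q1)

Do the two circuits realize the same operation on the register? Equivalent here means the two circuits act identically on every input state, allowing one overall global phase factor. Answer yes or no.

Yes: on every input state the two circuits agree up to one overall phase factor.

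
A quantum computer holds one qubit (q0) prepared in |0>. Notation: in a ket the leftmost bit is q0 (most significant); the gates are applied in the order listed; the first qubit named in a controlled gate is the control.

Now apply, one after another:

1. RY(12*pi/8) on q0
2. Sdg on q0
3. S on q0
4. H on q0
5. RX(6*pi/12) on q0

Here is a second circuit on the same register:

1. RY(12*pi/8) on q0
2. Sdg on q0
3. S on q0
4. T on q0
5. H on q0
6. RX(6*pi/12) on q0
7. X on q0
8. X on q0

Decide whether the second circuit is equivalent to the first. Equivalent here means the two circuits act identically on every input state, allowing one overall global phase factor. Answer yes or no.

No: there is an input state on which the two circuits produce genuinely different outputs (not merely differing by a phase).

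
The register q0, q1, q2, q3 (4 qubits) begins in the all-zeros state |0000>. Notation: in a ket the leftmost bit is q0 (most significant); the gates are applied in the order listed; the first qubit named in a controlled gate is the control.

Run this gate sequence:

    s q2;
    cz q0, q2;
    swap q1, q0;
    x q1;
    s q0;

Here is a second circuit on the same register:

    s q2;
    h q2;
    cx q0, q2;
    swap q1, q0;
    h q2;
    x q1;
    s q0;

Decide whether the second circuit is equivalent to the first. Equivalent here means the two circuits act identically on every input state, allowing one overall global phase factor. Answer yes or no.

Yes: on every input state the two circuits agree up to one overall phase factor.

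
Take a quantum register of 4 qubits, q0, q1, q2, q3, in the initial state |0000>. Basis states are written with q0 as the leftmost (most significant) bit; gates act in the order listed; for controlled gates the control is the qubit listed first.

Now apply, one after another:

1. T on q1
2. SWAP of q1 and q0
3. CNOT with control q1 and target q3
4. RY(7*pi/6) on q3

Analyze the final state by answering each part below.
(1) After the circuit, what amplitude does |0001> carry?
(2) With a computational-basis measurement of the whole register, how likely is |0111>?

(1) The amplitude on |0001> is sqrt(2)/4 + sqrt(6)/4.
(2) Outcome |0111> occurs with probability 0.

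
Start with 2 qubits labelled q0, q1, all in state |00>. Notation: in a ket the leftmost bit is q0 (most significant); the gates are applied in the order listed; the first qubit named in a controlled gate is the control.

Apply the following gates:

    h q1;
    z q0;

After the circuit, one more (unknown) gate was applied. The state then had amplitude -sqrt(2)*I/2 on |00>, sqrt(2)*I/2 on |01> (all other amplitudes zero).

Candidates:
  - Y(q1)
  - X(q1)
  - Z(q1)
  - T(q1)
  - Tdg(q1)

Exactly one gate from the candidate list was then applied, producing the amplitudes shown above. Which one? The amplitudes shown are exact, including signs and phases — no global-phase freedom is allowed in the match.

The unique candidate consistent with the amplitudes is Y(q1).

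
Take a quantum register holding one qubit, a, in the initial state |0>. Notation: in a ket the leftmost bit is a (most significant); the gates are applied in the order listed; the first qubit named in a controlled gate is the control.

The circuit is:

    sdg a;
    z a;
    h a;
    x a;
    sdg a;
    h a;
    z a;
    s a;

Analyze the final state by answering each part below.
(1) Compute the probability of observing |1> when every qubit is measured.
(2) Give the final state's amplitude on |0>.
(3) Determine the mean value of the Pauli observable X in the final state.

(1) The probability of measuring |1> is 1/2.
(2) The final state's coefficient on |0> equals 1/2 - I/2.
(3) The expectation value of X is 1.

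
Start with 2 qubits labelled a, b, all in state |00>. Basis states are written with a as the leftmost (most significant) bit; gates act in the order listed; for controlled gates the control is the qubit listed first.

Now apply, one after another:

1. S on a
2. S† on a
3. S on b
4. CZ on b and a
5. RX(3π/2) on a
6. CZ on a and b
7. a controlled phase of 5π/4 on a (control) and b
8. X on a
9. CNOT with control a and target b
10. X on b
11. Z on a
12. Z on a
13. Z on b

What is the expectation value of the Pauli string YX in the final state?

In the final state, YX has expectation 1. Key observation: the block from step 1 through step 2 cancels to the identity and can be dropped.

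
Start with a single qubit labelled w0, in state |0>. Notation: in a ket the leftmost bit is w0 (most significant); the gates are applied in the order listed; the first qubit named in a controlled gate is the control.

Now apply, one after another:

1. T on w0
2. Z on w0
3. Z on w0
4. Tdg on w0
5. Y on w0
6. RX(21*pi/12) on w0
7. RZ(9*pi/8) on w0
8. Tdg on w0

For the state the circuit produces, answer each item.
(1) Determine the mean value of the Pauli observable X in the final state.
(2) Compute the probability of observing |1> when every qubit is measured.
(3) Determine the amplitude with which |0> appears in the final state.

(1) The expectation value of X is sqrt(2)*(-I + exp(I*pi/4))*exp(I*pi/8)/4.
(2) Outcome |1> occurs with probability sqrt(2)/4 + 1/2.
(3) The final state's coefficient on |0> equals -sqrt(2 - sqrt(2))*exp(7*I*pi/16)/2.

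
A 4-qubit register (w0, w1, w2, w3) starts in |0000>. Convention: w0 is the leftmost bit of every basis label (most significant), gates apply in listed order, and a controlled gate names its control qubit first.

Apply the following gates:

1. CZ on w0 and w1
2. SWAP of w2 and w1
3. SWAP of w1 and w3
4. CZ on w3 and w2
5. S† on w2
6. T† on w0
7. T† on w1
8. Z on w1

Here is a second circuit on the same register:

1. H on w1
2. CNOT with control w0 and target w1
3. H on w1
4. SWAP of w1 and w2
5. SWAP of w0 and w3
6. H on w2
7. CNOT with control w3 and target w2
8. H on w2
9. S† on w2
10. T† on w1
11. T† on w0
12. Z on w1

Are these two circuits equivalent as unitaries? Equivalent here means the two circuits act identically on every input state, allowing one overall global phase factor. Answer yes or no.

No, they are not equivalent — no single phase factor reconciles the two unitaries.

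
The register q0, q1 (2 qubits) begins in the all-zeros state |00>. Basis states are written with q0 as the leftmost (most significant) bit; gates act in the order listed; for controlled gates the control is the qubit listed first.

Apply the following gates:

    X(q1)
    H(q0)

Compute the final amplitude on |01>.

The final state's coefficient on |01> equals sqrt(2)/2.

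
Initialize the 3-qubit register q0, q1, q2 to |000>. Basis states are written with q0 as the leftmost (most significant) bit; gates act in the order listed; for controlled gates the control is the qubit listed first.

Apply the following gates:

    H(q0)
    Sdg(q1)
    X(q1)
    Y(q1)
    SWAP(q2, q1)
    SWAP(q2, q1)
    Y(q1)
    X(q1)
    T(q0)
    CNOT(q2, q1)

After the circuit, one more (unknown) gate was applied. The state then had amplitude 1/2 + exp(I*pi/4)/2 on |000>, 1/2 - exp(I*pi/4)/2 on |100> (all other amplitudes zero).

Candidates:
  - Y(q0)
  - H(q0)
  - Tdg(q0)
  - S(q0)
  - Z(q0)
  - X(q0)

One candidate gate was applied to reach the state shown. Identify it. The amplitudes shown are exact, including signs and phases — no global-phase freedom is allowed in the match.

The unique candidate consistent with the amplitudes is H(q0). Key observation: the block from step 3 through step 8 cancels to the identity and can be dropped.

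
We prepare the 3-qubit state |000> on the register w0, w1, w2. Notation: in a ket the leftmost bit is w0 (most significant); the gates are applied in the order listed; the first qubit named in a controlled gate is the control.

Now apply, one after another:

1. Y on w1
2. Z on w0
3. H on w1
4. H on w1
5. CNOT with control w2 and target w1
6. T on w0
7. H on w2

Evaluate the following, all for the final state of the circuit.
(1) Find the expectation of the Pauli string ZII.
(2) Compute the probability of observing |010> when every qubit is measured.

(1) The expectation value of ZII is 1.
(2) The probability of measuring |010> is 1/2.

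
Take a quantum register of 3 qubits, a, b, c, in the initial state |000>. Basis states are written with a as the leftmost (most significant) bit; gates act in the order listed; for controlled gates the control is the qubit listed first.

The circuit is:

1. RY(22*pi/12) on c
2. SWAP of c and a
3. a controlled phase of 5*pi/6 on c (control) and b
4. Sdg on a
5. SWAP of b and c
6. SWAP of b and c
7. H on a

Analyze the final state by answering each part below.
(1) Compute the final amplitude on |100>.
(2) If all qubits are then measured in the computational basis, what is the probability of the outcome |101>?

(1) |100> carries amplitude -(1 - I)*(sqrt(3) + I)/4 in the final state.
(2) The probability of measuring |101> is 0.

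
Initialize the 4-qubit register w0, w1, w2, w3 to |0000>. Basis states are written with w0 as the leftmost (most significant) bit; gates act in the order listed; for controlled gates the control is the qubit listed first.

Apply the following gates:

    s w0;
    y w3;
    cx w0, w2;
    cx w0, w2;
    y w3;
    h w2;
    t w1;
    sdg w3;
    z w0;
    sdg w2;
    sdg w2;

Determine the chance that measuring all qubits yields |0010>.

A full measurement returns |0010> with probability 1/2. Key observation: the block from step 2 through step 5 cancels to the identity and can be dropped.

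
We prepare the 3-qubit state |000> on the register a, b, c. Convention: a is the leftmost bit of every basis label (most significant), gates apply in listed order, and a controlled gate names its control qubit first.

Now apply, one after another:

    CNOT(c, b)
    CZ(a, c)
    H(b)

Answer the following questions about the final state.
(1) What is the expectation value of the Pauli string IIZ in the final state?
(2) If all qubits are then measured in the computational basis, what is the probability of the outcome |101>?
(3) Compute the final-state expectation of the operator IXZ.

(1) The observable IIZ averages to 1.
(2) The probability of measuring |101> is 0.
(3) The observable IXZ averages to 1.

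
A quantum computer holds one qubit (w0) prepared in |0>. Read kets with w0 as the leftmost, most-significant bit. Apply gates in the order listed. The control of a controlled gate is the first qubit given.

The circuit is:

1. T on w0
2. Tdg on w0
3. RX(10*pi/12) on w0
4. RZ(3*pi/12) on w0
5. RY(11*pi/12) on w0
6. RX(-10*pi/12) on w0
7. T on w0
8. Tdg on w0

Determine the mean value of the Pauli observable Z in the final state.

The expectation value of Z is -3*sqrt(6)/16 - sqrt(3)/16 - sqrt(2)/16 + 3/16.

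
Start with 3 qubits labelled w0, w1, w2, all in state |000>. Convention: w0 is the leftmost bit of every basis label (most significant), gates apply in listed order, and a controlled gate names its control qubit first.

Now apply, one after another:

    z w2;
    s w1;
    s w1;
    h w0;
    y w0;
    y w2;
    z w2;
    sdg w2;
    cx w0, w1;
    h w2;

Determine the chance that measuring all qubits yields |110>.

A full measurement returns |110> with probability 1/4.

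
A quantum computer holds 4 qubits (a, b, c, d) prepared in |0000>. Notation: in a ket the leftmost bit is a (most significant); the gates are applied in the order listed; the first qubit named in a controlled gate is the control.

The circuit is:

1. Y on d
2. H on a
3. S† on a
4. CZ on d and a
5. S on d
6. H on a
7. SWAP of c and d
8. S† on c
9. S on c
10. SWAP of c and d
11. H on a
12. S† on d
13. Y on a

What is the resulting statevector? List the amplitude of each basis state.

The final amplitudes are sqrt(2)*I/2 on |0001>, -sqrt(2)/2 on |1001>, and 0 on every other basis state.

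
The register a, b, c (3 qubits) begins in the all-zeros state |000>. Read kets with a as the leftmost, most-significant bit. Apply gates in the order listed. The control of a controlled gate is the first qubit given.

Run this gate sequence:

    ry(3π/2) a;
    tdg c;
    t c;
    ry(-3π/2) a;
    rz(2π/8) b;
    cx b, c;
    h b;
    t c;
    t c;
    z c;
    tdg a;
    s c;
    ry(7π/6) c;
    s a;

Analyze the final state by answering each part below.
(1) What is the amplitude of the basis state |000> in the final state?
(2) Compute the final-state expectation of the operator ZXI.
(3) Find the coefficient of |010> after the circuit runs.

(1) The amplitude on |000> is (-1 + sqrt(3))*exp(7*I*pi/8)/4. Key observation: steps 1-4 multiply out to the identity, so the circuit reduces to the remaining gates.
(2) The expectation value of ZXI is 1.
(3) The final state's coefficient on |010> equals (-1 + sqrt(3))*exp(7*I*pi/8)/4.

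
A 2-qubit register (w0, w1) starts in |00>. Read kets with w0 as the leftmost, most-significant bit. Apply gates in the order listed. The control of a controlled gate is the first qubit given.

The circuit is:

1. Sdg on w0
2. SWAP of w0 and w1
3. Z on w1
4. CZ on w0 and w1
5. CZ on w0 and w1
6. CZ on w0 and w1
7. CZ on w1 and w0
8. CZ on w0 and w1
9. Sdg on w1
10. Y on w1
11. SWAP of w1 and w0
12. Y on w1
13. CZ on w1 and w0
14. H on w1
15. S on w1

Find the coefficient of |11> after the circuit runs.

The amplitude on |11> is -sqrt(2)*I/2.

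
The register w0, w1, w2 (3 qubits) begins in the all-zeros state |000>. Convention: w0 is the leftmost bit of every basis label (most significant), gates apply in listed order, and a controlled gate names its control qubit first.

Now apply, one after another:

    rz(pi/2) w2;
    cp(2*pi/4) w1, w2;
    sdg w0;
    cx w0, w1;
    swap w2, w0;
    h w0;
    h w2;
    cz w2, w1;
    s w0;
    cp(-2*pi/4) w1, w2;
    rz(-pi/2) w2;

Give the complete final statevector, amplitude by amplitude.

The resulting statevector has amplitude 1/2 on |000>, -I/2 on |001>, 0 on |010>, 0 on |011>, I/2 on |100>, 1/2 on |101>, 0 on |110>, 0 on |111>.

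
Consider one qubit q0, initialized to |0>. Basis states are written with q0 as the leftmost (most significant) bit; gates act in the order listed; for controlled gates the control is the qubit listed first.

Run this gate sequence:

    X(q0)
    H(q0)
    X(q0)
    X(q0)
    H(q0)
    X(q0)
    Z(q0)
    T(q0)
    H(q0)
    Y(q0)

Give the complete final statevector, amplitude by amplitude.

The resulting statevector has amplitude -sqrt(2)*I/2 on |0>, sqrt(2)*I/2 on |1>.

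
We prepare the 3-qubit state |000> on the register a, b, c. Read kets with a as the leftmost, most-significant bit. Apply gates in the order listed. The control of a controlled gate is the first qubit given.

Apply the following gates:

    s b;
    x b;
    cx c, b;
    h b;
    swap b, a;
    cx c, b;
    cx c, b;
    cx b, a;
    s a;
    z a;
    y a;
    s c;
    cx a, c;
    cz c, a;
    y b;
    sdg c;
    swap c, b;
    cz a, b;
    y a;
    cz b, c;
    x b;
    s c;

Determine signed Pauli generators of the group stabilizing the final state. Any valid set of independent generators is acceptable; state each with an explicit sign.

The stabilizer group can be generated by +XXI, +ZZI, -IIZ, among other valid generating sets.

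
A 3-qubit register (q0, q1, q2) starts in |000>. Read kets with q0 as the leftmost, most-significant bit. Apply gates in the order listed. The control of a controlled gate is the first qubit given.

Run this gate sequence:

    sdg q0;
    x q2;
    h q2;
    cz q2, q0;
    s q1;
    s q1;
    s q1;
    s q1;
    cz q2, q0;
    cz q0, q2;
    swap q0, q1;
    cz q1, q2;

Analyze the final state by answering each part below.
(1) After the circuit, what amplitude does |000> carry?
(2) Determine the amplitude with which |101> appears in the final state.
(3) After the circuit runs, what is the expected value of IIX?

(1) The final state's coefficient on |000> equals sqrt(2)/2. Key observation: gates 5-8 undo each other exactly, leaving only the rest of the circuit to track.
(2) The amplitude on |101> is 0.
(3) In the final state, IIX has expectation -1.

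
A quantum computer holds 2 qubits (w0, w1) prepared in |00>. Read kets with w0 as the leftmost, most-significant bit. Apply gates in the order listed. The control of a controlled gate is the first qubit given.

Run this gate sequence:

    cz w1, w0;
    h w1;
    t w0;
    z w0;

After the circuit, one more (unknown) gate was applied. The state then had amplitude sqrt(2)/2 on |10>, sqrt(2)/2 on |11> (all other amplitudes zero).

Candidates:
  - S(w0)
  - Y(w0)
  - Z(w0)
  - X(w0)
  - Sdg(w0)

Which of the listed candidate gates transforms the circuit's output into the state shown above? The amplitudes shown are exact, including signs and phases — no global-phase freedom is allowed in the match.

The applied gate was X(w0).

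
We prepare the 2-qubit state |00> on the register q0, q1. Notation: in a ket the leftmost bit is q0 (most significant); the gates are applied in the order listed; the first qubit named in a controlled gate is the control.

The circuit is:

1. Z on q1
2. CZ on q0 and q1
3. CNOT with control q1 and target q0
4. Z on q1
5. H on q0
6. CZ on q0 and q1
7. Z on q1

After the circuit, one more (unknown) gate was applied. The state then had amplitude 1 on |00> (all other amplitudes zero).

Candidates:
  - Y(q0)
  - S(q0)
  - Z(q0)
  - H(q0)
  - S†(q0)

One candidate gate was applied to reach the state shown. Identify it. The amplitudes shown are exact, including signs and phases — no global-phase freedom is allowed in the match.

The applied gate was H(q0).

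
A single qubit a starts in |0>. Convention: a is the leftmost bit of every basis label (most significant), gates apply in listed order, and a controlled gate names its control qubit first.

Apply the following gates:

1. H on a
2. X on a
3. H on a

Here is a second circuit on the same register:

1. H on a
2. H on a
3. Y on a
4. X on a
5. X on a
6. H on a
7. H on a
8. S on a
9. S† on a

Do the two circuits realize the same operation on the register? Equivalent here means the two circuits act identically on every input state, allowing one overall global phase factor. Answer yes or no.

No: there is an input state on which the two circuits produce genuinely different outputs (not merely differing by a phase).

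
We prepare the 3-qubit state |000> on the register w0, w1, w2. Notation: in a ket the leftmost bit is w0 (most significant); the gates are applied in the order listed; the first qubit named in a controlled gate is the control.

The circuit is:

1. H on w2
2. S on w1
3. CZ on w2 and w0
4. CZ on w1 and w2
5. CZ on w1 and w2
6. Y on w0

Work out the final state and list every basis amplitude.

After the circuit, the state carries amplitude sqrt(2)*I/2 on |100>, sqrt(2)*I/2 on |101>, and 0 on every other basis state. Key observation: the block from step 4 through step 5 cancels to the identity and can be dropped.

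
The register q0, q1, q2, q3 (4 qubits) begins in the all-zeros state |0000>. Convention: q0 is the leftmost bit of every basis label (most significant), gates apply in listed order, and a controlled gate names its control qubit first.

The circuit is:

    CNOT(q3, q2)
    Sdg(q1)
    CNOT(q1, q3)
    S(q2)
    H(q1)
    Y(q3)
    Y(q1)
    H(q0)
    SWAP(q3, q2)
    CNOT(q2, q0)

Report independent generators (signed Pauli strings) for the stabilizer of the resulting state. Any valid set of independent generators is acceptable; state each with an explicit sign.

The final state is stabilized by the group generated by +XIII, -IXII, -IIZI, +IIIZ; other independent generating sets are equally valid.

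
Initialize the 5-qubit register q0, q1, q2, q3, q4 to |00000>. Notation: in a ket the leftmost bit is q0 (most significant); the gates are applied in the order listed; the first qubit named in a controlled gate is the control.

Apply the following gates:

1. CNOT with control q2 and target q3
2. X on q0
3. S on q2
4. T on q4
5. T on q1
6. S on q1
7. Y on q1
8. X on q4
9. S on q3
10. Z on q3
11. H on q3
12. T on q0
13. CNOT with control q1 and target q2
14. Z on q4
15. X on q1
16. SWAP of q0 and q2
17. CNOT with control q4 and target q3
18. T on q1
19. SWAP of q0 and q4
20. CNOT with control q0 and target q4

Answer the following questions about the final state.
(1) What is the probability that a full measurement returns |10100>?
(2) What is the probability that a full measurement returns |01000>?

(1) A full measurement returns |10100> with probability 1/2.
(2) Outcome |01000> occurs with probability 0.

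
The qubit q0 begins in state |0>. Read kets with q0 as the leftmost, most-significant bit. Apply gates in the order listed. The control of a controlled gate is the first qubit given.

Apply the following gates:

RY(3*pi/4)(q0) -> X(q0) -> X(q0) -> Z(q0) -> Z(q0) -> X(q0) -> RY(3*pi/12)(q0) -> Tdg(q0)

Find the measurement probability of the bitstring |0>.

A full measurement returns |0> with probability 1/2. Key observation: steps 3-6 multiply out to the identity, so the circuit reduces to the remaining gates.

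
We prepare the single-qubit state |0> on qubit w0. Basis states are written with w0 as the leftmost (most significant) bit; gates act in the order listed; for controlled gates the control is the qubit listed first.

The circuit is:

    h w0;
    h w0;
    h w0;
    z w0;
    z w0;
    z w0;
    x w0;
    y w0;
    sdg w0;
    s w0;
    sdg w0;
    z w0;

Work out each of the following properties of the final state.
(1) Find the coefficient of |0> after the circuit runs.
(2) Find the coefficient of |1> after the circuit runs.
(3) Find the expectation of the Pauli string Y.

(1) The final state's coefficient on |0> equals -sqrt(2)*I/2.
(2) |1> carries amplitude sqrt(2)/2 in the final state.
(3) The observable Y averages to 1.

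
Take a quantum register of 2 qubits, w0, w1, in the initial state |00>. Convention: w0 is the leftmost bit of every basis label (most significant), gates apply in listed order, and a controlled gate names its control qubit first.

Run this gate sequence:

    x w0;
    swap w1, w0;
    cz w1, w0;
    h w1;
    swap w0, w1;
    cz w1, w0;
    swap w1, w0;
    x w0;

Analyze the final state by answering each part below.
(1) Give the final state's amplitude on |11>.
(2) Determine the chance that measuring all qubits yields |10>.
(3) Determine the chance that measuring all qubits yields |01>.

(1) |11> carries amplitude -sqrt(2)/2 in the final state.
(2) The probability of measuring |10> is 1/2.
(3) Outcome |01> occurs with probability 0.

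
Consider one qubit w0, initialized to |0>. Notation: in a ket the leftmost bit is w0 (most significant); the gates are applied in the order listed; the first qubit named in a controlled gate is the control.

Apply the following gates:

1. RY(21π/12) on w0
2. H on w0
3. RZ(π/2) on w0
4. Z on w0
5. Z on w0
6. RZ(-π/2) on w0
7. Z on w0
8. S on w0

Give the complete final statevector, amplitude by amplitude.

The resulting statevector has amplitude sqrt(2)*(-sqrt(sqrt(2) + 2) + sqrt(2 - sqrt(2)))/4 on |0>, sqrt(2)*I*sqrt(2 - sqrt(2))/4 + sqrt(2)*I*sqrt(sqrt(2) + 2)/4 on |1>. Key observation: gates 3-6 undo each other exactly, leaving only the rest of the circuit to track.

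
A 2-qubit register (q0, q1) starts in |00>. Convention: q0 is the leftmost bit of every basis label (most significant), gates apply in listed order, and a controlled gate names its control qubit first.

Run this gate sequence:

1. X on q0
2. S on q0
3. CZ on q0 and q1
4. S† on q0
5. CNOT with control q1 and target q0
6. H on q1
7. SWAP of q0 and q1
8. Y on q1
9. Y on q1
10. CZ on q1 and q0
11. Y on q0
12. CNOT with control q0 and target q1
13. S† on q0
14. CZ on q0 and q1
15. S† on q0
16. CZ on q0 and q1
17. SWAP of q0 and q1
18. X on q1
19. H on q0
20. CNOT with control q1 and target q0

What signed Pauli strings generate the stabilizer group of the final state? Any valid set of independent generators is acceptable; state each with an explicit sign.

The final state is stabilized by the group generated by +XZ, +ZX; other independent generating sets are equally valid.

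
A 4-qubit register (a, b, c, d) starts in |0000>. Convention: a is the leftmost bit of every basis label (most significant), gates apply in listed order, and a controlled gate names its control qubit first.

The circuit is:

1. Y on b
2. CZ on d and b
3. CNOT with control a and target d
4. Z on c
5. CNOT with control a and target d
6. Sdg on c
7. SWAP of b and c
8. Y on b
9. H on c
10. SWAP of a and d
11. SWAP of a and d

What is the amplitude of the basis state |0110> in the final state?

The final state's coefficient on |0110> equals sqrt(2)/2.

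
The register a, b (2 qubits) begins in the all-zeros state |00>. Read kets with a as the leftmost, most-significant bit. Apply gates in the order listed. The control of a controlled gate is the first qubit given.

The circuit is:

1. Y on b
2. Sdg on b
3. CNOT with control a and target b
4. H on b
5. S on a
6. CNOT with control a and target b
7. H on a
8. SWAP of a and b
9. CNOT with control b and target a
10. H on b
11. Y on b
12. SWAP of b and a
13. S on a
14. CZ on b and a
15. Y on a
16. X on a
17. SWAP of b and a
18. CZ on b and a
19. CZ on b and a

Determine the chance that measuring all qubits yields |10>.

Outcome |10> occurs with probability 1/2.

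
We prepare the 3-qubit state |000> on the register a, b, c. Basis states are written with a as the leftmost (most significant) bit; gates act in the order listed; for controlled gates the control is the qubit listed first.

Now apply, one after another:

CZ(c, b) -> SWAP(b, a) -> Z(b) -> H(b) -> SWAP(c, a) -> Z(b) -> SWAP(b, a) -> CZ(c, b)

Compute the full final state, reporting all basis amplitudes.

The resulting statevector has amplitude sqrt(2)/2 on |000>, -sqrt(2)/2 on |100>, and 0 on every other basis state.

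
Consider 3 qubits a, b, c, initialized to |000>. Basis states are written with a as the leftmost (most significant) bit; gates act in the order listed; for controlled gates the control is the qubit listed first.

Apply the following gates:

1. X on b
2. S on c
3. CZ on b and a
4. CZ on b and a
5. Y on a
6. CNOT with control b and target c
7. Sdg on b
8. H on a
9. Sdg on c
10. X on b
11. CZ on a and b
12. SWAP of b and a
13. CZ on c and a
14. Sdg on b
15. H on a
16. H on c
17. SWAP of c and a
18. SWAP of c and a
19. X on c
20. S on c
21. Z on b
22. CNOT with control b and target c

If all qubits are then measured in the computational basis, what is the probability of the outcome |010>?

A full measurement returns |010> with probability 1/8.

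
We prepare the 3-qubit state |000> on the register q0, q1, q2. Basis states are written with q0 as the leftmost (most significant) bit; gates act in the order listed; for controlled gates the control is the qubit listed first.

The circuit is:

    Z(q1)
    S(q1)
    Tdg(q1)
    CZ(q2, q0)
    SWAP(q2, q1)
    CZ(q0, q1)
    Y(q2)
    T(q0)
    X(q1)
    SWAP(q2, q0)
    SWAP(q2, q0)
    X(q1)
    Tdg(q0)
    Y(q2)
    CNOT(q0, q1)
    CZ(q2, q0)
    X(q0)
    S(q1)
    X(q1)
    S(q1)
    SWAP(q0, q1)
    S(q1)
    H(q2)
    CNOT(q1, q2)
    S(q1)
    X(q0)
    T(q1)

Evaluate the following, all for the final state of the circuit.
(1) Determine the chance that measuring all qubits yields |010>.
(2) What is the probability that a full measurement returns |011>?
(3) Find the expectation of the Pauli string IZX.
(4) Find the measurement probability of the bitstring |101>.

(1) A full measurement returns |010> with probability 1/2. Key observation: steps 7-14 multiply out to the identity, so the circuit reduces to the remaining gates.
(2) A full measurement returns |011> with probability 1/2.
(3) The expectation value of IZX is -1.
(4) A full measurement returns |101> with probability 0.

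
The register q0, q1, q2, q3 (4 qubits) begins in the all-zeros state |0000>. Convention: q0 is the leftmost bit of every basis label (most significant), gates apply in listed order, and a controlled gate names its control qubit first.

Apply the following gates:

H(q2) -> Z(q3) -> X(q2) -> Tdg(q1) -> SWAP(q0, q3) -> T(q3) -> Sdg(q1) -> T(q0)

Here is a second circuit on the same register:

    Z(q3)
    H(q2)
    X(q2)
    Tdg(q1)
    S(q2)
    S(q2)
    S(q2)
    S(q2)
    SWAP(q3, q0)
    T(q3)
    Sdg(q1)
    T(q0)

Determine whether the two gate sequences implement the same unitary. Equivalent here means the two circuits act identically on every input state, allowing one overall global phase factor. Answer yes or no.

Yes, they are equivalent — the unitaries differ by at most a global phase.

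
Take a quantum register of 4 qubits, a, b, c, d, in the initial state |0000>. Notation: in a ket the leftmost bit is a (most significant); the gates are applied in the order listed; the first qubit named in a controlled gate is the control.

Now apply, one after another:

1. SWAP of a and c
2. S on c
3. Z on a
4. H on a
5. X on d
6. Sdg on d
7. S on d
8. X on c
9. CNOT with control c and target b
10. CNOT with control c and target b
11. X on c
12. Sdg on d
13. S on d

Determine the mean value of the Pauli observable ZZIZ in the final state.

The expectation value of ZZIZ is 0.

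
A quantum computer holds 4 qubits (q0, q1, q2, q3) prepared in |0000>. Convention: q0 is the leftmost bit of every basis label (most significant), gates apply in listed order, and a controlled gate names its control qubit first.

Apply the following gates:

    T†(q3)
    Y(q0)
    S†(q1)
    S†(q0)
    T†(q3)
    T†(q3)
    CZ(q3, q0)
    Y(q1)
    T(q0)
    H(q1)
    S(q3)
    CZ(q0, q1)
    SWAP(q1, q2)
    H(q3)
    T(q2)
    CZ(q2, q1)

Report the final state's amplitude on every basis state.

The final amplitudes are exp(3*I*pi/4)/2 on |1000>, exp(3*I*pi/4)/2 on |1001>, -1/2 on |1010>, -1/2 on |1011>, and 0 on every other basis state.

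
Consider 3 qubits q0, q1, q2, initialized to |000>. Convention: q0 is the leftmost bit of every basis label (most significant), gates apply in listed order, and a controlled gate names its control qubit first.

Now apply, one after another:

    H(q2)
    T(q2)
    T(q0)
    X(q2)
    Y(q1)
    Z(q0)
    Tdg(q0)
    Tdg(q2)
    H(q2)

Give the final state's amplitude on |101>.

The amplitude on |101> is 0.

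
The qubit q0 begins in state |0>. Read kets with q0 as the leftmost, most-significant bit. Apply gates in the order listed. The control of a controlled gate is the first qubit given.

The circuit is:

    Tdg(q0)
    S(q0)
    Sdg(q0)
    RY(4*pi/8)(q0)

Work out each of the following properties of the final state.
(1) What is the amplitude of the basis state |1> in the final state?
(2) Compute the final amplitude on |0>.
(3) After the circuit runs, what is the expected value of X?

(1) The final state's coefficient on |1> equals sqrt(2)/2.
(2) |0> carries amplitude sqrt(2)/2 in the final state.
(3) The observable X averages to 1.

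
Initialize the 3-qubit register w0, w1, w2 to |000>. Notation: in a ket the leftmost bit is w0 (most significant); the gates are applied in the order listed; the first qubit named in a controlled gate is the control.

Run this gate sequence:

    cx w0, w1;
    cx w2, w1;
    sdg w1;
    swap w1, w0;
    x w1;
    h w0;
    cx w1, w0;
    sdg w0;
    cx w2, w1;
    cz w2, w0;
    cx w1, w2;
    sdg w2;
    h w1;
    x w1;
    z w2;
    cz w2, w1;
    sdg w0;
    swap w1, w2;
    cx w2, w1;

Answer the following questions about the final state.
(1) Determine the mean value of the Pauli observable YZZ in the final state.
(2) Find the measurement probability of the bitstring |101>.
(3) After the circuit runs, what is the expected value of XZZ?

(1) In the final state, YZZ has expectation 0.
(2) The probability of measuring |101> is 1/4.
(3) The expectation value of XZZ is 1.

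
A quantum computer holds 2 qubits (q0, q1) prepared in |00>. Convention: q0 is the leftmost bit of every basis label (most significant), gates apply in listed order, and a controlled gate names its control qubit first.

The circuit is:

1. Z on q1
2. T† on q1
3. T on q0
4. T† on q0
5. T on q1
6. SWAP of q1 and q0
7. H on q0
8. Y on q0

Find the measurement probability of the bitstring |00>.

A full measurement returns |00> with probability 1/2. Key observation: steps 2-5 multiply out to the identity, so the circuit reduces to the remaining gates.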